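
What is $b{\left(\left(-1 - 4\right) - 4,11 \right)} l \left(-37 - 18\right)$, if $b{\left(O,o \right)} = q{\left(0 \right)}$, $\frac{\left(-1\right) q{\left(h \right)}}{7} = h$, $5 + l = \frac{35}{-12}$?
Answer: $0$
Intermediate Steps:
$l = - \frac{95}{12}$ ($l = -5 + \frac{35}{-12} = -5 + 35 \left(- \frac{1}{12}\right) = -5 - \frac{35}{12} = - \frac{95}{12} \approx -7.9167$)
$q{\left(h \right)} = - 7 h$
$b{\left(O,o \right)} = 0$ ($b{\left(O,o \right)} = \left(-7\right) 0 = 0$)
$b{\left(\left(-1 - 4\right) - 4,11 \right)} l \left(-37 - 18\right) = 0 \left(- \frac{95}{12}\right) \left(-37 - 18\right) = 0 \left(-37 - 18\right) = 0 \left(-55\right) = 0$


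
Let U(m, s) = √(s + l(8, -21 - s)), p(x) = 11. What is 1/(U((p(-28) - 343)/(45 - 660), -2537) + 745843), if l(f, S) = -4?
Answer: 106549/79468826170 - 11*I*√21/556281783190 ≈ 1.3408e-6 - 9.0617e-11*I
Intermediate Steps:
U(m, s) = √(-4 + s) (U(m, s) = √(s - 4) = √(-4 + s))
1/(U((p(-28) - 343)/(45 - 660), -2537) + 745843) = 1/(√(-4 - 2537) + 745843) = 1/(√(-2541) + 745843) = 1/(11*I*√21 + 745843) = 1/(745843 + 11*I*√21)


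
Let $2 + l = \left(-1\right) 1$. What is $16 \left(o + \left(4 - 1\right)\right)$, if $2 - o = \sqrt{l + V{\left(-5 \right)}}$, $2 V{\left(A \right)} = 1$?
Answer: $80 - 8 i \sqrt{10} \approx 80.0 - 25.298 i$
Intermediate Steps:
$V{\left(A \right)} = \frac{1}{2}$ ($V{\left(A \right)} = \frac{1}{2} \cdot 1 = \frac{1}{2}$)
$l = -3$ ($l = -2 - 1 = -3$)
$o = 2 - \frac{i \sqrt{10}}{2}$ ($o = 2 - \sqrt{-3 + \frac{1}{2}} = 2 - \sqrt{- \frac{5}{2}} = 2 - \frac{i \sqrt{10}}{2} \approx 2.0 - 1.5811 i$)
$16 \left(o + \left(4 - 1\right)\right) = 16 \left(\left(2 - \frac{i \sqrt{10}}{2}\right) + \left(4 - 1\right)\right) = 16 \left(\left(2 - \frac{i \sqrt{10}}{2}\right) + 3\right) = 16 \left(5 - \frac{i \sqrt{10}}{2}\right) = 80 - 8 i \sqrt{10}$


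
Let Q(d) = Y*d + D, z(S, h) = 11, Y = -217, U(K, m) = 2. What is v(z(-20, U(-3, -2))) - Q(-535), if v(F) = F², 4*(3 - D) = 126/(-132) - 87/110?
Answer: -6378759/55 ≈ -1.1598e+5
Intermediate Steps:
D = 189/55 (D = 3 - (126/(-132) - 87/110)/4 = 3 - (126*(-1/132) - 87*1/110)/4 = 3 - (-21/22 - 87/110)/4 = 3 - ¼*(-96/55) = 3 + 24/55 = 189/55 ≈ 3.4364)
Q(d) = 189/55 - 217*d (Q(d) = -217*d + 189/55 = 189/55 - 217*d)
v(z(-20, U(-3, -2))) - Q(-535) = 11² - (189/55 - 217*(-535)) = 121 - (189/55 + 116095) = 121 - 1*6385414/55 = 121 - 6385414/55 = -6378759/55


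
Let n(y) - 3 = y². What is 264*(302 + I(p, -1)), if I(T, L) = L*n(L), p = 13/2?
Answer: 78672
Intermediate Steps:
n(y) = 3 + y²
p = 13/2 (p = 13*(½) = 13/2 ≈ 6.5000)
I(T, L) = L*(3 + L²)
264*(302 + I(p, -1)) = 264*(302 - (3 + (-1)²)) = 264*(302 - (3 + 1)) = 264*(302 - 1*4) = 264*(302 - 4) = 264*298 = 78672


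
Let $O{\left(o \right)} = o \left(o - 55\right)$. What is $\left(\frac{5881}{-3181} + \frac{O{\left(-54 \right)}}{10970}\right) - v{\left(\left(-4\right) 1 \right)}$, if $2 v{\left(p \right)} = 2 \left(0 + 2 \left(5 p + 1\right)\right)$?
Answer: $\frac{640120228}{17447785} \approx 36.688$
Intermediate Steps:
$O{\left(o \right)} = o \left(-55 + o\right)$
$v{\left(p \right)} = 2 + 10 p$ ($v{\left(p \right)} = \frac{2 \left(0 + 2 \left(5 p + 1\right)\right)}{2} = \frac{2 \left(0 + 2 \left(1 + 5 p\right)\right)}{2} = \frac{2 \left(0 + \left(2 + 10 p\right)\right)}{2} = \frac{2 \left(2 + 10 p\right)}{2} = \frac{4 + 20 p}{2} = 2 + 10 p$)
$\left(\frac{5881}{-3181} + \frac{O{\left(-54 \right)}}{10970}\right) - v{\left(\left(-4\right) 1 \right)} = \left(\frac{5881}{-3181} + \frac{\left(-54\right) \left(-55 - 54\right)}{10970}\right) - \left(2 + 10 \left(\left(-4\right) 1\right)\right) = \left(5881 \left(- \frac{1}{3181}\right) + \left(-54\right) \left(-109\right) \frac{1}{10970}\right) - \left(2 + 10 \left(-4\right)\right) = \left(- \frac{5881}{3181} + 5886 \cdot \frac{1}{10970}\right) - \left(2 - 40\right) = \left(- \frac{5881}{3181} + \frac{2943}{5485}\right) - -38 = - \frac{22895602}{17447785} + 38 = \frac{640120228}{17447785}$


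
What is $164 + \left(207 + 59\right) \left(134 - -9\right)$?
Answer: $38202$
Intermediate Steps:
$164 + \left(207 + 59\right) \left(134 - -9\right) = 164 + 266 \left(134 + 9\right) = 164 + 266 \cdot 143 = 164 + 38038 = 38202$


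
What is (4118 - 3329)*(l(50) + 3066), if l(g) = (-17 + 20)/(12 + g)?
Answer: 149984955/62 ≈ 2.4191e+6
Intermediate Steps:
l(g) = 3/(12 + g)
(4118 - 3329)*(l(50) + 3066) = (4118 - 3329)*(3/(12 + 50) + 3066) = 789*(3/62 + 3066) = 789*(190095/62) = 149984955/62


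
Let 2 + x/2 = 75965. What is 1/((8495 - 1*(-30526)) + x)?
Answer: 1/190947 ≈ 5.2371e-6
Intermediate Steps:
x = 151926 (x = -4 + 2*75965 = -4 + 151930 = 151926)
1/((8495 - 1*(-30526)) + x) = 1/((8495 - 1*(-30526)) + 151926) = 1/((8495 + 30526) + 151926) = 1/(39021 + 151926) = 1/190947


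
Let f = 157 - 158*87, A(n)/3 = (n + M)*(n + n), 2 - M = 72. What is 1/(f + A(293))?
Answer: 1/378445 ≈ 2.6424e-6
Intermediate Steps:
M = -70 (M = 2 - 1*72 = 2 - 72 = -70)
A(n) = 6*n*(-70 + n) (A(n) = 3*((n - 70)*(n + n)) = 3*((-70 + n)*(2*n)) = 3*(2*n*(-70 + n)) = 6*n*(-70 + n))
f = -13589 (f = 157 - 13746 = -13589)
1/(f + A(293)) = 1/(-13589 + 6*293*(-70 + 293)) = 1/(-13589 + 6*293*223) = 1/(-13589 + 392034) = 1/378445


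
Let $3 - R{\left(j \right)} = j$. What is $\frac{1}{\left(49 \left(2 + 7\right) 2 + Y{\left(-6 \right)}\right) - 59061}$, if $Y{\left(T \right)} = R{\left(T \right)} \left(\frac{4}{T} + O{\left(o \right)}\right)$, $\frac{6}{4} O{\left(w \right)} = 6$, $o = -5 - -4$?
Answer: $- \frac{1}{58149} \approx -1.7197 \cdot 10^{-5}$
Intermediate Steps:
$o = -1$ ($o = -5 + 4 = -1$)
$R{\left(j \right)} = 3 - j$
$O{\left(w \right)} = 4$ ($O{\left(w \right)} = \frac{2}{3} \cdot 6 = 4$)
$Y{\left(T \right)} = \left(3 - T\right) \left(4 + \frac{4}{T}\right)$ ($Y{\left(T \right)} = \left(3 - T\right) \left(\frac{4}{T} + 4\right) = \left(3 - T\right) \left(4 + \frac{4}{T}\right)$)
$\frac{1}{\left(49 \left(2 + 7\right) 2 + Y{\left(-6 \right)}\right) - 59061} = \frac{1}{\left(49 \left(2 + 7\right) 2 + \left(8 - -24 + \frac{12}{-6}\right)\right) - 59061} = \frac{1}{\left(49 \cdot 9 \cdot 2 + \left(8 + 24 + 12 \left(- \frac{1}{6}\right)\right)\right) - 59061} = \frac{1}{\left(49 \cdot 18 + \left(8 + 24 - 2\right)\right) - 59061} = \frac{1}{\left(882 + 30\right) - 59061} = \frac{1}{912 - 59061} = \frac{1}{-58149} = - \frac{1}{58149}$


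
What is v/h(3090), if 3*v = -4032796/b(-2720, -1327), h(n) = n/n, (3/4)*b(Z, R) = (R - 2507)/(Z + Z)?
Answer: -2742301280/1917 ≈ -1.4305e+6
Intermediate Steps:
b(Z, R) = 2*(-2507 + R)/(3*Z) (b(Z, R) = 4*((R - 2507)/(Z + Z))/3 = 4*((-2507 + R)/((2*Z)))/3 = 4*((-2507 + R)*(1/(2*Z)))/3 = 4*((-2507 + R)/(2*Z))/3 = 2*(-2507 + R)/(3*Z))
h(n) = 1
v = -2742301280/1917 (v = (-4032796*(-4080/(-2507 - 1327)))/3 = (-4032796/((⅔)*(-1/2720)*(-3834)))/3 = (-4032796/639/680)/3 = (-4032796*680/639)/3 = (⅓)*(-2742301280/639) = -2742301280/1917 ≈ -1.4305e+6)
v/h(3090) = -2742301280/1917/1 = -2742301280/1917*1 = -2742301280/1917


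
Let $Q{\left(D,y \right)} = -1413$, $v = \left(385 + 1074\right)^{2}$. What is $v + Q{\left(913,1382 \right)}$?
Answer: $2127268$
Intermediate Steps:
$v = 2128681$ ($v = 1459^{2} = 2128681$)
$v + Q{\left(913,1382 \right)} = 2128681 - 1413 = 2127268$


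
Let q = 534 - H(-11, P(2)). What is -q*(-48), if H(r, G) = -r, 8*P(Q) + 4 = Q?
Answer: 25104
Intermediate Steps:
P(Q) = -½ + Q/8
q = 523 (q = 534 - (-1)*(-11) = 534 - 1*11 = 534 - 11 = 523)
-q*(-48) = -1*523*(-48) = -523*(-48) = 25104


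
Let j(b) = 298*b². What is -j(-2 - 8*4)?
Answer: -344488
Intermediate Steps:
-j(-2 - 8*4) = -298*(-2 - 8*4)² = -298*(-2 - 32)² = -298*(-34)² = -298*1156 = -1*344488 = -344488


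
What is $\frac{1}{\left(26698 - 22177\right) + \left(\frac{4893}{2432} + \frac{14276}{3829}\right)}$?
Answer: $\frac{9312128}{42153585217} \approx 0.00022091$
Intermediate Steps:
$\frac{1}{\left(26698 - 22177\right) + \left(\frac{4893}{2432} + \frac{14276}{3829}\right)} = \frac{1}{4521 + \left(4893 \cdot \frac{1}{2432} + 14276 \cdot \frac{1}{3829}\right)} = \frac{1}{4521 + \left(\frac{4893}{2432} + \frac{14276}{3829}\right)} = \frac{1}{4521 + \frac{53454529}{9312128}} = \frac{1}{\frac{42153585217}{9312128}} = \frac{9312128}{42153585217}$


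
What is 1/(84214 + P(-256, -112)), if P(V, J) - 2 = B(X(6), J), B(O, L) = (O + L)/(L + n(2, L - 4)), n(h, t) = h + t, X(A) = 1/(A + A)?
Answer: 2712/228395135 ≈ 1.1874e-5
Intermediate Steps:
X(A) = 1/(2*A)
B(O, L) = (L + O)/(-2 + 2*L) (B(O, L) = (O + L)/(L + (2 + (L - 4))) = (L + O)/(L + (2 + (-4 + L))) = (L + O)/(L + (-2 + L)) = (L + O)/(-2 + 2*L))
P(V, J) = 2 + (1/12 + J)/(2*(-1 + J)) (P(V, J) = 2 + (J + (½)/6)/(2*(-1 + J)) = 2 + (J + (½)*(⅙))/(2*(-1 + J)) = 2 + (J + 1/12)/(2*(-1 + J)) = 2 + (1/12 + J)/(2*(-1 + J)))
1/(84214 + P(-256, -112)) = 1/(84214 + (-47 + 60*(-112))/(24*(-1 - 112))) = 1/(84214 + (1/24)*(-47 - 6720)/(-113)) = 1/(84214 + (1/24)*(-1/113)*(-6767)) = 1/(84214 + 6767/2712) = 1/(228395135/2712) = 2712/228395135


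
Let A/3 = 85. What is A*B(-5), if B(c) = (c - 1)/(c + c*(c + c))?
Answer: -34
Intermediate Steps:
A = 255 (A = 3*85 = 255)
B(c) = (-1 + c)/(c + 2*c**2) (B(c) = (-1 + c)/(c + c*(2*c)) = (-1 + c)/(c + 2*c**2))
A*B(-5) = 255*((-1 - 5)/((-5)*(1 + 2*(-5)))) = 255*(-1/5*(-6)/(1 - 10)) = 255*(-1/5*(-6)/(-9)) = 255*(-1/5*(-1/9)*(-6)) = 255*(-2/15) = -34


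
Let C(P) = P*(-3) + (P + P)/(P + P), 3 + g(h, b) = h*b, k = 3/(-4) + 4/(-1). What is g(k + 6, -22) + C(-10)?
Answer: 1/2 ≈ 0.50000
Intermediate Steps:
k = -19/4 (k = 3*(-1/4) + 4*(-1) = -3/4 - 4 = -19/4 ≈ -4.7500)
g(h, b) = -3 + b*h (g(h, b) = -3 + h*b = -3 + b*h)
C(P) = 1 - 3*P (C(P) = -3*P + (2*P)/((2*P)) = -3*P + (2*P)*(1/(2*P)) = -3*P + 1 = 1 - 3*P)
g(k + 6, -22) + C(-10) = (-3 - 22*(-19/4 + 6)) + (1 - 3*(-10)) = (-3 - 22*5/4) + (1 + 30) = (-3 - 55/2) + 31 = -61/2 + 31 = 1/2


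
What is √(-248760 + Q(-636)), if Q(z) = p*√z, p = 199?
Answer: √(-248760 + 398*I*√159) ≈ 5.031 + 498.78*I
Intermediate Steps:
Q(z) = 199*√z
√(-248760 + Q(-636)) = √(-248760 + 199*√(-636)) = √(-248760 + 199*(2*I*√159)) = √(-248760 + 398*I*√159)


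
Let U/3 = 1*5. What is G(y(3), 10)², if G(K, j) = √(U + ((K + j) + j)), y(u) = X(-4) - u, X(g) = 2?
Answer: 34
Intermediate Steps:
U = 15 (U = 3*(1*5) = 3*5 = 15)
y(u) = 2 - u
G(K, j) = √(15 + K + 2*j) (G(K, j) = √(15 + ((K + j) + j)) = √(15 + (K + 2*j)) = √(15 + K + 2*j))
G(y(3), 10)² = (√(15 + (2 - 1*3) + 2*10))² = (√(15 + (2 - 3) + 20))² = (√(15 - 1 + 20))² = (√34)² = 34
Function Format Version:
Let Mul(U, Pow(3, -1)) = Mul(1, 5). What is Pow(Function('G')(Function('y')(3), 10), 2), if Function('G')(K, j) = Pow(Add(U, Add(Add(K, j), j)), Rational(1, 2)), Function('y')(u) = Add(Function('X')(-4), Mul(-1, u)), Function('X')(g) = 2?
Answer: 34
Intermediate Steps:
U = 15 (U = Mul(3, Mul(1, 5)) = Mul(3, 5) = 15)
Function('y')(u) = Add(2, Mul(-1, u))
Function('G')(K, j) = Pow(Add(15, K, Mul(2, j)), Rational(1, 2)) (Function('G')(K, j) = Pow(Add(15, Add(Add(K, j), j)), Rational(1, 2)) = Pow(Add(15, Add(K, Mul(2, j))), Rational(1, 2)) = Pow(Add(15, K, Mul(2, j)), Rational(1, 2)))
Pow(Function('G')(Function('y')(3), 10), 2) = Pow(Pow(Add(15, Add(2, Mul(-1, 3)), Mul(2, 10)), Rational(1, 2)), 2) = Pow(Pow(Add(15, Add(2, -3), 20), Rational(1, 2)), 2) = Pow(Pow(Add(15, -1, 20), Rational(1, 2)), 2) = Pow(Pow(34, Rational(1, 2)), 2) = 34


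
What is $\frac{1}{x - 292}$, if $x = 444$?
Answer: $\frac{1}{152} \approx 0.0065789$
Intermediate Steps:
$\frac{1}{x - 292} = \frac{1}{444 - 292} = \frac{1}{152}$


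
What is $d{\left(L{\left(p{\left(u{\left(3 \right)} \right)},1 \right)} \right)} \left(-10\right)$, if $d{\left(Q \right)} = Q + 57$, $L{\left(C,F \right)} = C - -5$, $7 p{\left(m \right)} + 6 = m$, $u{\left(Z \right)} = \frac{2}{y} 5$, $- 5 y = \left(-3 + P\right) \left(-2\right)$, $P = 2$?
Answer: $- \frac{4030}{7} \approx -575.71$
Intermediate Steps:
$y = - \frac{2}{5}$ ($y = - \frac{\left(-3 + 2\right) \left(-2\right)}{5} = - \frac{\left(-1\right) \left(-2\right)}{5} = \left(- \frac{1}{5}\right) 2 = - \frac{2}{5} \approx -0.4$)
$u{\left(Z \right)} = -25$ ($u{\left(Z \right)} = \frac{2}{- \frac{2}{5}} \cdot 5 = 2 \left(- \frac{5}{2}\right) 5 = \left(-5\right) 5 = -25$)
$p{\left(m \right)} = - \frac{6}{7} + \frac{m}{7}$
$L{\left(C,F \right)} = 5 + C$ ($L{\left(C,F \right)} = C + 5 = 5 + C$)
$d{\left(Q \right)} = 57 + Q$
$d{\left(L{\left(p{\left(u{\left(3 \right)} \right)},1 \right)} \right)} \left(-10\right) = \left(57 + \left(5 + \left(- \frac{6}{7} + \frac{1}{7} \left(-25\right)\right)\right)\right) \left(-10\right) = \left(57 + \left(5 - \frac{31}{7}\right)\right) \left(-10\right) = \left(57 + \frac{4}{7}\right) \left(-10\right) = \frac{403}{7} \left(-10\right) = - \frac{4030}{7}$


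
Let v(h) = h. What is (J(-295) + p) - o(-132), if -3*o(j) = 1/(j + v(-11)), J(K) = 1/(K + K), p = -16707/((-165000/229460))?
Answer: 73509041381/3163875 ≈ 23234.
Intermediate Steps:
p = 5808467/250 (p = -16707/((-165000*1/229460)) = -16707/(-750/1043) = -16707*(-1043/750) = 5808467/250 ≈ 23234.)
J(K) = 1/(2*K)
o(j) = -1/(3*(-11 + j)) (o(j) = -1/(3*(j - 11)) = -1/(3*(-11 + j)))
(J(-295) + p) - o(-132) = ((½)/(-295) + 5808467/250) - (-1)/(-33 + 3*(-132)) = ((½)*(-1/295) + 5808467/250) - (-1)/(-33 - 396) = (-1/590 + 5808467/250) - (-1)/(-429) = 171349764/7375 - (-1)*(-1)/429 = 171349764/7375 - 1*1/429 = 171349764/7375 - 1/429 = 73509041381/3163875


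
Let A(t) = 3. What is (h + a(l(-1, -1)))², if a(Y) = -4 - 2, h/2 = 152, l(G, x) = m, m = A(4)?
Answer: 88804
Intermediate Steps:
m = 3
l(G, x) = 3
h = 304 (h = 2*152 = 304)
a(Y) = -6
(h + a(l(-1, -1)))² = (304 - 6)² = 298² = 88804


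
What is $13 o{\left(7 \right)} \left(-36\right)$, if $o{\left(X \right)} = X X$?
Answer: $-22932$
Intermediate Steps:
$o{\left(X \right)} = X^{2}$
$13 o{\left(7 \right)} \left(-36\right) = 13 \cdot 7^{2} \left(-36\right) = 13 \cdot 49 \left(-36\right) = 637 \left(-36\right) = -22932$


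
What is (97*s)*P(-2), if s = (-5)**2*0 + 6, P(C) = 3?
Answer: 1746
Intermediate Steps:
s = 6 (s = 25*0 + 6 = 0 + 6 = 6)
(97*s)*P(-2) = (97*6)*3 = 582*3 = 1746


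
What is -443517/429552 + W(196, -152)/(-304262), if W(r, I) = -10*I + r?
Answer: -1190197199/1146459216 ≈ -1.0382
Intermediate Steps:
W(r, I) = r - 10*I
-443517/429552 + W(196, -152)/(-304262) = -443517/429552 + (196 - 10*(-152))/(-304262) = -443517*1/429552 + (196 + 1520)*(-1/304262) = -7781/7536 + 1716*(-1/304262) = -7781/7536 - 858/152131 = -1190197199/1146459216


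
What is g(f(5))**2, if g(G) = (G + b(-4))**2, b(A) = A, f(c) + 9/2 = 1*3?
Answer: 14641/16 ≈ 915.06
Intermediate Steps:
f(c) = -3/2 (f(c) = -9/2 + 1*3 = -9/2 + 3 = -3/2)
g(G) = (-4 + G)**2 (g(G) = (G - 4)**2 = (-4 + G)**2)
g(f(5))**2 = ((-4 - 3/2)**2)**2 = ((-11/2)**2)**2 = (121/4)**2 = 14641/16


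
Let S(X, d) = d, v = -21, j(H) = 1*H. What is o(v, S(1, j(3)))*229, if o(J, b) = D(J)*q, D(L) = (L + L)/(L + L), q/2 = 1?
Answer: 458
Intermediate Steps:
q = 2 (q = 2*1 = 2)
D(L) = 1 (D(L) = (2*L)/((2*L)) = (2*L)*(1/(2*L)) = 1)
j(H) = H
o(J, b) = 2 (o(J, b) = 1*2 = 2)
o(v, S(1, j(3)))*229 = 2*229 = 458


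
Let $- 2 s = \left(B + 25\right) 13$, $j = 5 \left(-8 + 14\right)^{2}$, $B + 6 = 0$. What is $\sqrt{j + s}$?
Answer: $\frac{\sqrt{226}}{2} \approx 7.5166$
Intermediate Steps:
$B = -6$ ($B = -6 + 0 = -6$)
$j = 180$ ($j = 5 \cdot 6^{2} = 5 \cdot 36 = 180$)
$s = - \frac{247}{2}$ ($s = - \frac{\left(-6 + 25\right) 13}{2} = - \frac{19 \cdot 13}{2} = \left(- \frac{1}{2}\right) 247 = - \frac{247}{2} \approx -123.5$)
$\sqrt{j + s} = \sqrt{180 - \frac{247}{2}} = \sqrt{\frac{113}{2}} = \frac{\sqrt{226}}{2}$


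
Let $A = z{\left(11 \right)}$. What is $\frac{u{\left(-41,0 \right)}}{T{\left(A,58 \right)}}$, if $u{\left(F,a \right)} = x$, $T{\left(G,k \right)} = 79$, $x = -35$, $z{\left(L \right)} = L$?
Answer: $- \frac{35}{79} \approx -0.44304$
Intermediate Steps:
$A = 11$
$u{\left(F,a \right)} = -35$
$\frac{u{\left(-41,0 \right)}}{T{\left(A,58 \right)}} = - \frac{35}{79}$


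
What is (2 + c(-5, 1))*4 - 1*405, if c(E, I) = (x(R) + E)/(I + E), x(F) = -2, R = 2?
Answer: -390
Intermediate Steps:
c(E, I) = (-2 + E)/(E + I) (c(E, I) = (-2 + E)/(I + E) = (-2 + E)/(E + I))
(2 + c(-5, 1))*4 - 1*405 = (2 + (-2 - 5)/(-5 + 1))*4 - 1*405 = (2 - 7/(-4))*4 - 405 = (2 - ¼*(-7))*4 - 405 = (2 + 7/4)*4 - 405 = (15/4)*4 - 405 = 15 - 405 = -390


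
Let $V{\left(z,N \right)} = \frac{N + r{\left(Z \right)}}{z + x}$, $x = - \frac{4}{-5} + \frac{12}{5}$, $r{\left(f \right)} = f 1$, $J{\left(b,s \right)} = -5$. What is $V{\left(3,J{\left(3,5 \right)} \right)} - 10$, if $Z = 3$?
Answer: $- \frac{320}{31} \approx -10.323$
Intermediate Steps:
$r{\left(f \right)} = f$
$x = \frac{16}{5}$ ($x = \left(-4\right) \left(- \frac{1}{5}\right) + 12 \cdot \frac{1}{5} = \frac{4}{5} + \frac{12}{5} = \frac{16}{5} \approx 3.2$)
$V{\left(z,N \right)} = \frac{3 + N}{\frac{16}{5} + z}$ ($V{\left(z,N \right)} = \frac{N + 3}{z + \frac{16}{5}} = \frac{3 + N}{\frac{16}{5} + z}$)
$V{\left(3,J{\left(3,5 \right)} \right)} - 10 = \frac{5 \left(3 - 5\right)}{16 + 5 \cdot 3} - 10 = 5 \frac{1}{16 + 15} \left(-2\right) - 10 = 5 \cdot \frac{1}{31} \left(-2\right) - 10 = - \frac{10}{31} - 10 = - \frac{320}{31}$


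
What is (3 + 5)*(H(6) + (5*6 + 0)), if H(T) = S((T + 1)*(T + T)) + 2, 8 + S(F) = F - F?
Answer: 192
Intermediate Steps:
S(F) = -8 (S(F) = -8 + (F - F) = -8 + 0 = -8)
H(T) = -6 (H(T) = -8 + 2 = -6)
(3 + 5)*(H(6) + (5*6 + 0)) = (3 + 5)*(-6 + (5*6 + 0)) = 8*(-6 + (30 + 0)) = 8*(-6 + 30) = 8*24 = 192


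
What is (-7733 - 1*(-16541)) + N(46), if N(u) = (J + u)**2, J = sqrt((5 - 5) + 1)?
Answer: 11017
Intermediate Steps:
J = 1 (J = sqrt(0 + 1) = sqrt(1) = 1)
N(u) = (1 + u)**2
(-7733 - 1*(-16541)) + N(46) = (-7733 - 1*(-16541)) + (1 + 46)**2 = (-7733 + 16541) + 47**2 = 8808 + 2209 = 11017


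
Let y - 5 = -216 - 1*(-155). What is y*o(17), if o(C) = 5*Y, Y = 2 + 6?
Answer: -2240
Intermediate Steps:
Y = 8
o(C) = 40 (o(C) = 5*8 = 40)
y = -56 (y = 5 + (-216 - 1*(-155)) = 5 + (-216 + 155) = 5 - 61 = -56)
y*o(17) = -56*40 = -2240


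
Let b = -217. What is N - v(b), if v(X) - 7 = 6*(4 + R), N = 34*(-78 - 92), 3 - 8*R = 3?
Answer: -5811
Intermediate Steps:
R = 0 (R = 3/8 - 1/8*3 = 3/8 - 3/8 = 0)
N = -5780 (N = 34*(-170) = -5780)
v(X) = 31 (v(X) = 7 + 6*(4 + 0) = 7 + 6*4 = 7 + 24 = 31)
N - v(b) = -5780 - 1*31 = -5780 - 31 = -5811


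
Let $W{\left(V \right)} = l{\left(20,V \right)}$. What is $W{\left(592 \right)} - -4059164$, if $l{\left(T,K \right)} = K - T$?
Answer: $4059736$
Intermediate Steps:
$W{\left(V \right)} = -20 + V$ ($W{\left(V \right)} = V - 20 = -20 + V$)
$W{\left(592 \right)} - -4059164 = \left(-20 + 592\right) - -4059164 = 572 + 4059164 = 4059736$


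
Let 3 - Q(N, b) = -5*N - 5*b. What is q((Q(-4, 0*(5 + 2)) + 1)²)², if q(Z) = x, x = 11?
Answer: 121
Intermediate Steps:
Q(N, b) = 3 + 5*N + 5*b (Q(N, b) = 3 - (-5*N - 5*b) = 3 + (5*N + 5*b) = 3 + 5*N + 5*b)
q(Z) = 11
q((Q(-4, 0*(5 + 2)) + 1)²)² = 11² = 121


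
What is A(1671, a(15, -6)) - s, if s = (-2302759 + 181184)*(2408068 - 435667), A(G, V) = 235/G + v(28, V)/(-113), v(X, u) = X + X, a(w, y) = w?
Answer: 790148093540279204/188823 ≈ 4.1846e+12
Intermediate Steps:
v(X, u) = 2*X
A(G, V) = -56/113 + 235/G (A(G, V) = 235/G + (2*28)/(-113) = 235/G + 56*(-1/113) = 235/G - 56/113 = -56/113 + 235/G)
s = -4184596651575 (s = -2121575*1972401 = -4184596651575)
A(1671, a(15, -6)) - s = (-56/113 + 235/1671) - 1*(-4184596651575) = (-56/113 + 235*(1/1671)) + 4184596651575 = (-56/113 + 235/1671) + 4184596651575 = -67021/188823 + 4184596651575 = 790148093540279204/188823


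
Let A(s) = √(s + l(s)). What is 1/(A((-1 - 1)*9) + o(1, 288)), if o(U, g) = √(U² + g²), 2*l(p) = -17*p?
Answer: 1/(√82945 + 3*√15) ≈ 0.0033376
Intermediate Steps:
l(p) = -17*p/2 (l(p) = (-17*p)/2 = -17*p/2)
A(s) = √30*√(-s)/2 (A(s) = √(s - 17*s/2) = √(-15*s/2) = √30*√(-s)/2)
1/(A((-1 - 1)*9) + o(1, 288)) = 1/(√30*√(-(-1 - 1)*9)/2 + √(1² + 288²)) = 1/(√30*√(-(-2)*9)/2 + √(1 + 82944)) = 1/(√30*√(-1*(-18))/2 + √82945) = 1/(√30*√18/2 + √82945) = 1/(√30*(3*√2)/2 + √82945) = 1/(3*√15 + √82945) = 1/(√82945 + 3*√15)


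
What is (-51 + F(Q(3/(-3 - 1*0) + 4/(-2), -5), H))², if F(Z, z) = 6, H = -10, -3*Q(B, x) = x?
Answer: 2025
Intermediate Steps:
Q(B, x) = -x/3
(-51 + F(Q(3/(-3 - 1*0) + 4/(-2), -5), H))² = (-51 + 6)² = (-45)² = 2025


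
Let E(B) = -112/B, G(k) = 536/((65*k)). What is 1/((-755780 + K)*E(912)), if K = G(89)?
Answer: 109915/10201769116 ≈ 1.0774e-5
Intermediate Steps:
G(k) = 536/(65*k) (G(k) = 536*(1/(65*k)) = 536/(65*k))
K = 536/5785 (K = (536/65)/89 = (536/65)*(1/89) = 536/5785 ≈ 0.092653)
E(B) = -112/B
1/((-755780 + K)*E(912)) = 1/((-755780 + 536/5785)*((-112/912))) = 1/((-4372186764/5785)*((-112*1/912))) = -5785/(4372186764*(-7/57)) = -5785/4372186764*(-57/7) = 109915/10201769116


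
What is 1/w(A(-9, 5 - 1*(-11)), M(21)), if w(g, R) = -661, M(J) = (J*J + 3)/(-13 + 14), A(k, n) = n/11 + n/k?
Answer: -1/661 ≈ -0.0015129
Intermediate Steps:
A(k, n) = n/11 + n/k (A(k, n) = n*(1/11) + n/k = n/11 + n/k)
M(J) = 3 + J² (M(J) = (J² + 3)/1 = (3 + J²)*1 = 3 + J²)
1/w(A(-9, 5 - 1*(-11)), M(21)) = 1/(-661) = -1/661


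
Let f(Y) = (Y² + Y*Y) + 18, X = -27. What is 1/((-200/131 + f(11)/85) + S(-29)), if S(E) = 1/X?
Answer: 60129/89897 ≈ 0.66887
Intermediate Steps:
S(E) = -1/27 (S(E) = 1/(-27) = -1/27)
f(Y) = 18 + 2*Y² (f(Y) = (Y² + Y²) + 18 = 2*Y² + 18 = 18 + 2*Y²)
1/((-200/131 + f(11)/85) + S(-29)) = 1/((-200/131 + (18 + 2*11²)/85) - 1/27) = 1/((-200*1/131 + (18 + 2*121)*(1/85)) - 1/27) = 1/((-200/131 + (18 + 242)*(1/85)) - 1/27) = 1/((-200/131 + 260*(1/85)) - 1/27) = 1/((-200/131 + 52/17) - 1/27) = 1/(3412/2227 - 1/27) = 1/(89897/60129) = 60129/89897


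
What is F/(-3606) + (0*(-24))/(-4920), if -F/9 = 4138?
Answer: 6207/601 ≈ 10.328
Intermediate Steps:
F = -37242 (F = -9*4138 = -37242)
F/(-3606) + (0*(-24))/(-4920) = -37242/(-3606) + (0*(-24))/(-4920) = -37242*(-1/3606) + 0*(-1/4920) = 6207/601 + 0 = 6207/601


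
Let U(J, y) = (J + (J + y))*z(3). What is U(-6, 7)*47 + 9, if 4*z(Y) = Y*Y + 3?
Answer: -696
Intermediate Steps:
z(Y) = 3/4 + Y**2/4 (z(Y) = (Y*Y + 3)/4 = (Y**2 + 3)/4 = (3 + Y**2)/4 = 3/4 + Y**2/4)
U(J, y) = 3*y + 6*J (U(J, y) = (J + (J + y))*(3/4 + (1/4)*3**2) = (y + 2*J)*(3/4 + (1/4)*9) = (y + 2*J)*(3/4 + 9/4) = (y + 2*J)*3 = 3*y + 6*J)
U(-6, 7)*47 + 9 = (3*7 + 6*(-6))*47 + 9 = (21 - 36)*47 + 9 = -15*47 + 9 = -705 + 9 = -696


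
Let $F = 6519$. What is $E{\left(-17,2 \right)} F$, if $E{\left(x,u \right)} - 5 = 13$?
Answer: $117342$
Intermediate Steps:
$E{\left(x,u \right)} = 18$ ($E{\left(x,u \right)} = 5 + 13 = 18$)
$E{\left(-17,2 \right)} F = 18 \cdot 6519 = 117342$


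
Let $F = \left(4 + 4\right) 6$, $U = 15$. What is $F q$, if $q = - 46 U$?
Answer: $-33120$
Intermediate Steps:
$q = -690$ ($q = \left(-46\right) 15 = -690$)
$F = 48$ ($F = 8 \cdot 6 = 48$)
$F q = 48 \left(-690\right) = -33120$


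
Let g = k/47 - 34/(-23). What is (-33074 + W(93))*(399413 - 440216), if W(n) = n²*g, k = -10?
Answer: 976055173086/1081 ≈ 9.0292e+8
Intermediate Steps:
g = 1368/1081 (g = -10/47 - 34/(-23) = -10*1/47 - 34*(-1/23) = -10/47 + 34/23 = 1368/1081 ≈ 1.2655)
W(n) = 1368*n²/1081 (W(n) = n²*(1368/1081) = 1368*n²/1081)
(-33074 + W(93))*(399413 - 440216) = (-33074 + (1368/1081)*93²)*(399413 - 440216) = (-33074 + (1368/1081)*8649)*(-40803) = (-33074 + 11831832/1081)*(-40803) = -23921162/1081*(-40803) = 976055173086/1081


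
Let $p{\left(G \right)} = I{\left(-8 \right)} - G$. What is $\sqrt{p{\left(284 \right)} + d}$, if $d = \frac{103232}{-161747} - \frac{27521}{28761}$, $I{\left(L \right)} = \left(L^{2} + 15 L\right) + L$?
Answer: $\frac{i \sqrt{7565642075112937793085}}{4652005467} \approx 18.697 i$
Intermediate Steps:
$I{\left(L \right)} = L^{2} + 16 L$
$p{\left(G \right)} = -64 - G$ ($p{\left(G \right)} = - 8 \left(16 - 8\right) - G = \left(-8\right) 8 - G = -64 - G$)
$d = - \frac{7420494739}{4652005467}$ ($d = 103232 \left(- \frac{1}{161747}\right) - \frac{27521}{28761} = - \frac{103232}{161747} - \frac{27521}{28761} = - \frac{7420494739}{4652005467} \approx -1.5951$)
$\sqrt{p{\left(284 \right)} + d} = \sqrt{\left(-64 - 284\right) - \frac{7420494739}{4652005467}} = \sqrt{-348 - \frac{7420494739}{4652005467}} = \sqrt{- \frac{1626318397255}{4652005467}} = \frac{i \sqrt{7565642075112937793085}}{4652005467}$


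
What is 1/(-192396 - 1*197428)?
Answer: -1/389824 ≈ -2.5653e-6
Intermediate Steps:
1/(-192396 - 1*197428) = 1/(-192396 - 197428) = 1/(-389824) = -1/389824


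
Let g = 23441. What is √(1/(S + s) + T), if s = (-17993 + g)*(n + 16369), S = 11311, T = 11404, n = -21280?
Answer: √8156502851080348739/26743817 ≈ 106.79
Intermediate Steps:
s = -26755128 (s = (-17993 + 23441)*(-21280 + 16369) = 5448*(-4911) = -26755128)
√(1/(S + s) + T) = √(1/(11311 - 26755128) + 11404) = √(1/(-26743817) + 11404) = √(-1/26743817 + 11404) = √(304986489067/26743817) = √8156502851080348739/26743817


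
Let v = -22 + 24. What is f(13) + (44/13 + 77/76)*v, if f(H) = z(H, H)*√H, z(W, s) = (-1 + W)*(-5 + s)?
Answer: 4345/494 + 96*√13 ≈ 354.93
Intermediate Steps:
v = 2
f(H) = √H*(5 + H² - 6*H) (f(H) = (5 - H - 5*H + H*H)*√H = (5 - H - 5*H + H²)*√H = (5 + H² - 6*H)*√H = √H*(5 + H² - 6*H))
f(13) + (44/13 + 77/76)*v = √13*(5 + 13² - 6*13) + (44/13 + 77/76)*2 = √13*(5 + 169 - 78) + (44*(1/13) + 77*(1/76))*2 = √13*96 + (44/13 + 77/76)*2 = 96*√13 + (4345/988)*2 = 96*√13 + 4345/494 = 4345/494 + 96*√13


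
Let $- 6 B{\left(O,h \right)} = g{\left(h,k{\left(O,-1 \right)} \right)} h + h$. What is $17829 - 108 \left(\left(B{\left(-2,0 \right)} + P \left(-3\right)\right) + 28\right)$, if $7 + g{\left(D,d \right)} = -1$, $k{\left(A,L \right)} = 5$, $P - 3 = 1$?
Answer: $16101$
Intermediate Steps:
$P = 4$ ($P = 3 + 1 = 4$)
$g{\left(D,d \right)} = -8$ ($g{\left(D,d \right)} = -7 - 1 = -8$)
$B{\left(O,h \right)} = \frac{7 h}{6}$ ($B{\left(O,h \right)} = - \frac{- 8 h + h}{6} = - \frac{\left(-7\right) h}{6} = \frac{7 h}{6}$)
$17829 - 108 \left(\left(B{\left(-2,0 \right)} + P \left(-3\right)\right) + 28\right) = 17829 - 108 \left(\left(\frac{7}{6} \cdot 0 + 4 \left(-3\right)\right) + 28\right) = 17829 - 108 \left(\left(0 - 12\right) + 28\right) = 17829 - 108 \left(-12 + 28\right) = 17829 - 108 \cdot 16 = 17829 - 1728 = 16101$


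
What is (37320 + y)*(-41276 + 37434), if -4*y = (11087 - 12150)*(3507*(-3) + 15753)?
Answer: -5485315608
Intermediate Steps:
y = 1390404 (y = -(11087 - 12150)*(3507*(-3) + 15753)/4 = -(-1063)*(-10521 + 15753)/4 = -(-1063)*5232/4 = -¼*(-5561616) = 1390404)
(37320 + y)*(-41276 + 37434) = (37320 + 1390404)*(-41276 + 37434) = 1427724*(-3842) = -5485315608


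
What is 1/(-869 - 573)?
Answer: -1/1442 ≈ -0.00069348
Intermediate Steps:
1/(-869 - 573) = 1/(-1442) = -1/1442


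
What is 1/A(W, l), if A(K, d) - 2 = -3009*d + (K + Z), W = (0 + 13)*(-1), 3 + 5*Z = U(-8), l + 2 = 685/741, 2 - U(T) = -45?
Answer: 1235/3994238 ≈ 0.00030920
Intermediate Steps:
U(T) = 47 (U(T) = 2 - 1*(-45) = 2 + 45 = 47)
l = -797/741 (l = -2 + 685/741 = -797/741 ≈ -1.0756)
Z = 44/5 (Z = -3/5 + (1/5)*47 = -3/5 + 47/5 = 44/5 ≈ 8.8000)
W = -13 (W = 13*(-1) = -13)
A(K, d) = 54/5 + K - 3009*d (A(K, d) = 2 + (-3009*d + (K + 44/5)) = 2 + (-3009*d + (44/5 + K)) = 2 + (44/5 + K - 3009*d) = 54/5 + K - 3009*d)
1/A(W, l) = 1/(54/5 - 13 - 3009*(-797/741)) = 1/(54/5 - 13 + 799391/247) = 1/(3994238/1235) = 1235/3994238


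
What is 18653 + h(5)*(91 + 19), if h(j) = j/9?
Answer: 168427/9 ≈ 18714.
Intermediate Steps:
h(j) = j/9 (h(j) = j*(1/9) = j/9)
18653 + h(5)*(91 + 19) = 18653 + ((1/9)*5)*(91 + 19) = 18653 + (5/9)*110 = 18653 + 550/9 = 168427/9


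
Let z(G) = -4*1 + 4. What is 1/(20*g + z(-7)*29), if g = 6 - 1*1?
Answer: 1/100 ≈ 0.010000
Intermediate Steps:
z(G) = 0 (z(G) = -4 + 4 = 0)
g = 5 (g = 6 - 1 = 5)
1/(20*g + z(-7)*29) = 1/(20*5 + 0*29) = 1/(100 + 0) = 1/100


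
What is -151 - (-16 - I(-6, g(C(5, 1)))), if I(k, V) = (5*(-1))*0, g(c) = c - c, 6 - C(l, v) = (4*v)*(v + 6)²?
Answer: -135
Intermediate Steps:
C(l, v) = 6 - 4*v*(6 + v)² (C(l, v) = 6 - 4*v*(v + 6)² = 6 - 4*v*(6 + v)²)
g(c) = 0
I(k, V) = 0 (I(k, V) = -5*0 = 0)
-151 - (-16 - I(-6, g(C(5, 1)))) = -151 - (-16 - 1*0) = -151 - (-16 + 0) = -151 - 1*(-16) = -151 + 16 = -135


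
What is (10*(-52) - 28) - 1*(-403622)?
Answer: 403074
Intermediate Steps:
(10*(-52) - 28) - 1*(-403622) = (-520 - 28) + 403622 = -548 + 403622 = 403074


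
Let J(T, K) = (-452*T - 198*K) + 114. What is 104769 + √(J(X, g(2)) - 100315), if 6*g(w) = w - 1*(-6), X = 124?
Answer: 104769 + I*√156513 ≈ 1.0477e+5 + 395.62*I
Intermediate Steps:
g(w) = 1 + w/6 (g(w) = (w - 1*(-6))/6 = (w + 6)/6 = (6 + w)/6 = 1 + w/6)
J(T, K) = 114 - 452*T - 198*K
104769 + √(J(X, g(2)) - 100315) = 104769 + √((114 - 452*124 - 198*(1 + (⅙)*2)) - 100315) = 104769 + √((114 - 56048 - 198*(1 + ⅓)) - 100315) = 104769 + √((114 - 56048 - 198*4/3) - 100315) = 104769 + √((114 - 56048 - 264) - 100315) = 104769 + √(-56198 - 100315) = 104769 + √(-156513) = 104769 + I*√156513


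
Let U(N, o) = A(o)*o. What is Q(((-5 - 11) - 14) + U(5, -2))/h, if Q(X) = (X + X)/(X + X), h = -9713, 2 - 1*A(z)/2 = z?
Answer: -1/9713 ≈ -0.00010295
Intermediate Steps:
A(z) = 4 - 2*z
U(N, o) = o*(4 - 2*o) (U(N, o) = (4 - 2*o)*o = o*(4 - 2*o))
Q(X) = 1 (Q(X) = (2*X)/((2*X)) = (2*X)*(1/(2*X)) = 1)
Q(((-5 - 11) - 14) + U(5, -2))/h = 1/(-9713) = 1*(-1/9713) = -1/9713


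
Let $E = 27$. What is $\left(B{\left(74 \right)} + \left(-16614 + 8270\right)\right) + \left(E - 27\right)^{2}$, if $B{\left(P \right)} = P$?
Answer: $-8270$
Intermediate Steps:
$\left(B{\left(74 \right)} + \left(-16614 + 8270\right)\right) + \left(E - 27\right)^{2} = \left(74 + \left(-16614 + 8270\right)\right) + \left(27 - 27\right)^{2} = \left(74 - 8344\right) + 0^{2} = -8270 + 0 = -8270$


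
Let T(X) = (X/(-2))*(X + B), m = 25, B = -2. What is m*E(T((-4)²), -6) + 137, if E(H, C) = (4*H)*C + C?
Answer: 67187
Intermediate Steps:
T(X) = -X*(-2 + X)/2 (T(X) = (X/(-2))*(X - 2) = (X*(-½))*(-2 + X) = (-X/2)*(-2 + X) = -X*(-2 + X)/2)
E(H, C) = C + 4*C*H (E(H, C) = 4*C*H + C = C + 4*C*H)
m*E(T((-4)²), -6) + 137 = 25*(-6*(1 + 4*((½)*(-4)²*(2 - 1*(-4)²)))) + 137 = 25*(-6*(1 + 4*((½)*16*(2 - 1*16)))) + 137 = 25*(-6*(1 + 4*((½)*16*(2 - 16)))) + 137 = 25*(-6*(1 + 4*((½)*16*(-14)))) + 137 = 25*(-6*(1 + 4*(-112))) + 137 = 25*(-6*(1 - 448)) + 137 = 25*(-6*(-447)) + 137 = 25*2682 + 137 = 67050 + 137 = 67187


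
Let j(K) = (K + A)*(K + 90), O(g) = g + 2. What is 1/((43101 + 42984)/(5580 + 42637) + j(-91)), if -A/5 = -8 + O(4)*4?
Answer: 48217/8331192 ≈ 0.0057875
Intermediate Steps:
O(g) = 2 + g
A = -80 (A = -5*(-8 + (2 + 4)*4) = -5*(-8 + 6*4) = -5*(-8 + 24) = -5*16 = -80)
j(K) = (-80 + K)*(90 + K) (j(K) = (K - 80)*(K + 90) = (-80 + K)*(90 + K))
1/((43101 + 42984)/(5580 + 42637) + j(-91)) = 1/((43101 + 42984)/(5580 + 42637) + (-7200 + (-91)² + 10*(-91))) = 1/(86085/48217 + (-7200 + 8281 - 910)) = 1/(86085*(1/48217) + 171) = 1/(86085/48217 + 171) = 1/(8331192/48217) = 48217/8331192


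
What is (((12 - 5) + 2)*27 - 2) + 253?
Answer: 494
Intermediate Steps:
(((12 - 5) + 2)*27 - 2) + 253 = ((7 + 2)*27 - 2) + 253 = (9*27 - 2) + 253 = (243 - 2) + 253 = 241 + 253 = 494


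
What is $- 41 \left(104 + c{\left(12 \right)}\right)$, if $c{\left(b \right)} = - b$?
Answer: $-3772$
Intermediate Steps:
$- 41 \left(104 + c{\left(12 \right)}\right) = - 41 \left(104 - 12\right) = \left(-41\right) 92 = -3772$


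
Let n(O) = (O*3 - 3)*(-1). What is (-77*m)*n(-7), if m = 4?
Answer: -7392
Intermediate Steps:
n(O) = 3 - 3*O (n(O) = (3*O - 3)*(-1) = (-3 + 3*O)*(-1) = 3 - 3*O)
(-77*m)*n(-7) = (-77*4)*(3 - 3*(-7)) = -308*(3 + 21) = -308*24 = -7392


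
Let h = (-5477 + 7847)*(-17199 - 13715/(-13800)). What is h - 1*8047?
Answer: -3750593587/92 ≈ -4.0767e+7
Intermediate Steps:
h = -3749853263/92 (h = 2370*(-17199 - 13715*(-1/13800)) = 2370*(-17199 + 2743/2760) = 2370*(-47466497/2760) = -3749853263/92 ≈ -4.0759e+7)
h - 1*8047 = -3749853263/92 - 1*8047 = -3749853263/92 - 8047 = -3750593587/92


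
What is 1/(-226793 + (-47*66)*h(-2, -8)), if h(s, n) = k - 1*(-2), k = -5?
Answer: -1/217487 ≈ -4.5980e-6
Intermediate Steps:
h(s, n) = -3 (h(s, n) = -5 - 1*(-2) = -5 + 2 = -3)
1/(-226793 + (-47*66)*h(-2, -8)) = 1/(-226793 - 47*66*(-3)) = 1/(-226793 - 3102*(-3)) = 1/(-226793 + 9306) = 1/(-217487) = -1/217487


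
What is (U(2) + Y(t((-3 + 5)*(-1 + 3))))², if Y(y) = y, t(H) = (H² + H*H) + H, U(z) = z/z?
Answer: 1369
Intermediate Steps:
U(z) = 1
t(H) = H + 2*H² (t(H) = (H² + H²) + H = 2*H² + H = H + 2*H²)
(U(2) + Y(t((-3 + 5)*(-1 + 3))))² = (1 + ((-3 + 5)*(-1 + 3))*(1 + 2*((-3 + 5)*(-1 + 3))))² = (1 + (2*2)*(1 + 2*(2*2)))² = (1 + 4*(1 + 2*4))² = (1 + 4*(1 + 8))² = (1 + 4*9)² = (1 + 36)² = 37² = 1369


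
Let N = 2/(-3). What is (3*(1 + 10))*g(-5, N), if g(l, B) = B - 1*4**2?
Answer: -550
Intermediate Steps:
N = -2/3 (N = 2*(-1/3) = -2/3 ≈ -0.66667)
g(l, B) = -16 + B (g(l, B) = B - 1*16 = B - 16 = -16 + B)
(3*(1 + 10))*g(-5, N) = (3*(1 + 10))*(-16 - 2/3) = (3*11)*(-50/3) = 33*(-50/3) = -550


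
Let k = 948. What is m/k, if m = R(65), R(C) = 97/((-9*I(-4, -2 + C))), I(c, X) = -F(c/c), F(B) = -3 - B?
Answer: -97/34128 ≈ -0.0028422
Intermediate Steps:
I(c, X) = 4 (I(c, X) = -(-3 - c/c) = -(-3 - 1*1) = -(-3 - 1) = -1*(-4) = 4)
R(C) = -97/36 (R(C) = 97/((-9*4)) = 97/(-36) = 97*(-1/36) = -97/36)
m = -97/36 ≈ -2.6944
m/k = -97/36/948 = -97/36*1/948 = -97/34128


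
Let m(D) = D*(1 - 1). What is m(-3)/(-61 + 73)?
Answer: 0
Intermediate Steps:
m(D) = 0 (m(D) = D*0 = 0)
m(-3)/(-61 + 73) = 0/(-61 + 73) = 0/12 = 0*(1/12) = 0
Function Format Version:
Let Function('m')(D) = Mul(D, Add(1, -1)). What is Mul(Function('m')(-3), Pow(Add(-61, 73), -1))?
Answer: 0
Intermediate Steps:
Function('m')(D) = 0 (Function('m')(D) = Mul(D, 0) = 0)
Mul(Function('m')(-3), Pow(Add(-61, 73), -1)) = Mul(0, Pow(Add(-61, 73), -1)) = Mul(0, Pow(12, -1)) = Mul(0, Rational(1, 12)) = 0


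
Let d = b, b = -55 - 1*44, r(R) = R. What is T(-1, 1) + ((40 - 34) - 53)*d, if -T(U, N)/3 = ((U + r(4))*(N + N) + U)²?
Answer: 4578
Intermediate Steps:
b = -99 (b = -55 - 44 = -99)
d = -99
T(U, N) = -3*(U + 2*N*(4 + U))² (T(U, N) = -3*((U + 4)*(N + N) + U)² = -3*((4 + U)*(2*N) + U)² = -3*(2*N*(4 + U) + U)² = -3*(U + 2*N*(4 + U))²)
T(-1, 1) + ((40 - 34) - 53)*d = -3*(-1 + 8*1 + 2*1*(-1))² + ((40 - 34) - 53)*(-99) = -3*(-1 + 8 - 2)² + (6 - 53)*(-99) = -3*5² - 47*(-99) = -3*25 + 4653 = -75 + 4653 = 4578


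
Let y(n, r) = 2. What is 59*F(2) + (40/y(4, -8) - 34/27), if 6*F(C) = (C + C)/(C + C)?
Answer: 1543/54 ≈ 28.574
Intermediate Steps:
F(C) = 1/6 (F(C) = ((C + C)/(C + C))/6 = ((2*C)/((2*C)))/6 = ((2*C)*(1/(2*C)))/6 = (1/6)*1 = 1/6)
59*F(2) + (40/y(4, -8) - 34/27) = 59*(1/6) + (40/2 - 34/27) = 59/6 + (40*(1/2) - 34*1/27) = 59/6 + (20 - 34/27) = 59/6 + 506/27 = 1543/54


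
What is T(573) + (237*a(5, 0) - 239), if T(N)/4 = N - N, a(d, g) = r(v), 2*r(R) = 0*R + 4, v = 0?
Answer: 235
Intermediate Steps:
r(R) = 2 (r(R) = (0*R + 4)/2 = (0 + 4)/2 = (½)*4 = 2)
a(d, g) = 2
T(N) = 0 (T(N) = 4*(N - N) = 4*0 = 0)
T(573) + (237*a(5, 0) - 239) = 0 + (237*2 - 239) = 0 + (474 - 239) = 0 + 235 = 235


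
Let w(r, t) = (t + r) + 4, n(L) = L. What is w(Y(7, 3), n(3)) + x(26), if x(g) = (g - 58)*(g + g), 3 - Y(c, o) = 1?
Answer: -1655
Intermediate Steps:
Y(c, o) = 2 (Y(c, o) = 3 - 1*1 = 3 - 1 = 2)
w(r, t) = 4 + r + t (w(r, t) = (r + t) + 4 = 4 + r + t)
x(g) = 2*g*(-58 + g) (x(g) = (-58 + g)*(2*g) = 2*g*(-58 + g))
w(Y(7, 3), n(3)) + x(26) = (4 + 2 + 3) + 2*26*(-58 + 26) = 9 + 2*26*(-32) = 9 - 1664 = -1655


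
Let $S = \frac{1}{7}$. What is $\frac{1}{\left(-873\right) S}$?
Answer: $- \frac{7}{873} \approx -0.0080183$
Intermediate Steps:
$S = \frac{1}{7} \approx 0.14286$
$\frac{1}{\left(-873\right) S} = \frac{1}{\left(-873\right) \frac{1}{7}} = \frac{1}{- \frac{873}{7}} = - \frac{7}{873}$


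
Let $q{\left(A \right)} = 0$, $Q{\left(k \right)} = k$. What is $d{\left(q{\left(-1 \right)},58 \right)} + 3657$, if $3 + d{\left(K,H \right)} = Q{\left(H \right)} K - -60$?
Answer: $3714$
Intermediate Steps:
$d{\left(K,H \right)} = 57 + H K$ ($d{\left(K,H \right)} = -3 + \left(H K - -60\right) = -3 + \left(H K + 60\right) = -3 + \left(60 + H K\right) = 57 + H K$)
$d{\left(q{\left(-1 \right)},58 \right)} + 3657 = \left(57 + 58 \cdot 0\right) + 3657 = \left(57 + 0\right) + 3657 = 57 + 3657 = 3714$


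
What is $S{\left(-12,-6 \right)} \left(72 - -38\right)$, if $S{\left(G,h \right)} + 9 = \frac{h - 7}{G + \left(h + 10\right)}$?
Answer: $- \frac{3245}{4} \approx -811.25$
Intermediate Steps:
$S{\left(G,h \right)} = -9 + \frac{-7 + h}{10 + G + h}$ ($S{\left(G,h \right)} = -9 + \frac{h - 7}{G + \left(h + 10\right)} = -9 + \frac{-7 + h}{G + \left(10 + h\right)} = -9 + \frac{-7 + h}{10 + G + h}$)
$S{\left(-12,-6 \right)} \left(72 - -38\right) = \frac{-97 - -108 - -48}{10 - 12 - 6} \left(72 - -38\right) = \frac{-97 + 108 + 48}{-8} \left(72 + 38\right) = \left(- \frac{1}{8}\right) 59 \cdot 110 = \left(- \frac{59}{8}\right) 110 = - \frac{3245}{4}$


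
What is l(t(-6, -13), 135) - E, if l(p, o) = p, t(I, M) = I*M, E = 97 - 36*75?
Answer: 2681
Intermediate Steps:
E = -2603 (E = 97 - 2700 = -2603)
l(t(-6, -13), 135) - E = -6*(-13) - 1*(-2603) = 78 + 2603 = 2681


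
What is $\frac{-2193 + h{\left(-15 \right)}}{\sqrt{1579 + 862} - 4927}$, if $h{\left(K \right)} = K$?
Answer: $\frac{1359852}{3034111} + \frac{276 \sqrt{2441}}{3034111} \approx 0.45268$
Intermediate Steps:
$\frac{-2193 + h{\left(-15 \right)}}{\sqrt{1579 + 862} - 4927} = \frac{-2193 - 15}{\sqrt{1579 + 862} - 4927} = - \frac{2208}{\sqrt{2441} - 4927} = - \frac{2208}{-4927 + \sqrt{2441}}$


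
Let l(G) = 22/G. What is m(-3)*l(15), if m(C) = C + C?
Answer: -44/5 ≈ -8.8000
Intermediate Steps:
m(C) = 2*C
m(-3)*l(15) = (2*(-3))*(22/15) = -132/15 = -6*22/15 = -44/5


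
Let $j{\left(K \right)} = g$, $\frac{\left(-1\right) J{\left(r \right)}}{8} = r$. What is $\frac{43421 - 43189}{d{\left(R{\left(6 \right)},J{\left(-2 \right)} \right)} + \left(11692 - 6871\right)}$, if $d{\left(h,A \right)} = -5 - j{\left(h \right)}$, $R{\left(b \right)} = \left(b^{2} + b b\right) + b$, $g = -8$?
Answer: $\frac{29}{603} \approx 0.048093$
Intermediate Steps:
$J{\left(r \right)} = - 8 r$
$R{\left(b \right)} = b + 2 b^{2}$ ($R{\left(b \right)} = \left(b^{2} + b^{2}\right) + b = 2 b^{2} + b = b + 2 b^{2}$)
$j{\left(K \right)} = -8$
$d{\left(h,A \right)} = 3$ ($d{\left(h,A \right)} = -5 - -8 = -5 + 8 = 3$)
$\frac{43421 - 43189}{d{\left(R{\left(6 \right)},J{\left(-2 \right)} \right)} + \left(11692 - 6871\right)} = \frac{43421 - 43189}{3 + \left(11692 - 6871\right)} = \frac{232}{3 + 4821} = \frac{232}{4824} = 232 \cdot \frac{1}{4824} = \frac{29}{603}$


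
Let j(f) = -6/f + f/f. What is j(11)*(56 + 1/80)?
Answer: 4481/176 ≈ 25.460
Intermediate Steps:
j(f) = 1 - 6/f (j(f) = -6/f + 1 = 1 - 6/f)
j(11)*(56 + 1/80) = ((-6 + 11)/11)*(56 + 1/80) = ((1/11)*5)*(56 + 1/80) = (5/11)*(4481/80) = 4481/176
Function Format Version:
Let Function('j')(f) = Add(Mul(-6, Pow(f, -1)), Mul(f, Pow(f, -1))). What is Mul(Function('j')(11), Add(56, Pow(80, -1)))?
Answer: Rational(4481, 176) ≈ 25.460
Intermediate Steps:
Function('j')(f) = Add(1, Mul(-6, Pow(f, -1))) (Function('j')(f) = Add(Mul(-6, Pow(f, -1)), 1) = Add(1, Mul(-6, Pow(f, -1))))
Mul(Function('j')(11), Add(56, Pow(80, -1))) = Mul(Mul(Pow(11, -1), Add(-6, 11)), Add(56, Pow(80, -1))) = Mul(Mul(Rational(1, 11), 5), Add(56, Rational(1, 80))) = Mul(Rational(5, 11), Rational(4481, 80)) = Rational(4481, 176)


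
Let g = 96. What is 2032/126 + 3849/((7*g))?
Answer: 44059/2016 ≈ 21.855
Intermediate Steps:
2032/126 + 3849/((7*g)) = 2032/126 + 3849/((7*96)) = 2032*(1/126) + 3849/672 = 1016/63 + 3849*(1/672) = 1016/63 + 1283/224 = 44059/2016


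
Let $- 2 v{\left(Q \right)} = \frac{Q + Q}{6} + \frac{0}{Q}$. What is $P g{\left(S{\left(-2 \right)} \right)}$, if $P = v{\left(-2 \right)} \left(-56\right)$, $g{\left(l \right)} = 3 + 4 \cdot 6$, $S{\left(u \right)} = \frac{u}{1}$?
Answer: $-504$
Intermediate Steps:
$v{\left(Q \right)} = - \frac{Q}{6}$ ($v{\left(Q \right)} = - \frac{\frac{Q + Q}{6} + \frac{0}{Q}}{2} = - \frac{2 Q \frac{1}{6} + 0}{2} = - \frac{\frac{Q}{3} + 0}{2} = - \frac{\frac{1}{3} Q}{2} = - \frac{Q}{6}$)
$S{\left(u \right)} = u$ ($S{\left(u \right)} = u 1 = u$)
$g{\left(l \right)} = 27$ ($g{\left(l \right)} = 3 + 24 = 27$)
$P = - \frac{56}{3}$ ($P = \left(- \frac{1}{6}\right) \left(-2\right) \left(-56\right) = \frac{1}{3} \left(-56\right) = - \frac{56}{3} \approx -18.667$)
$P g{\left(S{\left(-2 \right)} \right)} = \left(- \frac{56}{3}\right) 27 = -504$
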